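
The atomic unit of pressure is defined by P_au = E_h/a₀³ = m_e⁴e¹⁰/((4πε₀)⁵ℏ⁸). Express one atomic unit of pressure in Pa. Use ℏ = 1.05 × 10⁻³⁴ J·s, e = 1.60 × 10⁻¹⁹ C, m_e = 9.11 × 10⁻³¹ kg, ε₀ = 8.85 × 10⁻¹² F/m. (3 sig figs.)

3.01 × 10¹³ Pa

P_au = E_h/a₀³ = m_e⁴e¹⁰/((4πε₀)⁵ℏ⁸)
E_h = 4.38 × 10⁻¹⁸ J
a₀ = 5.26 × 10⁻¹¹ m
E_h/a₀³ = 3.01 × 10¹³ Pa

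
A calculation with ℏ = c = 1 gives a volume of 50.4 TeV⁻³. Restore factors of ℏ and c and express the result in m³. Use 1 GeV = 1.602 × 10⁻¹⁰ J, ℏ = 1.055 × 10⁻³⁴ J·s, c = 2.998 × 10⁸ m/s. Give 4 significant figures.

Volume is [L]³ = [E]⁻³·(ℏc)³.
1 GeV⁻³ → (ℏc)³ × (1 GeV in J)⁻³ = 7.696 × 10⁻⁴⁸ m³.
Convert the energy scale: 50.4 TeV⁻³ = 5.04 × 10⁻⁸ GeV⁻³.
Result: 5.04 × 10⁻⁸ × 7.696 × 10⁻⁴⁸ = 3.879 × 10⁻⁵⁵ m³.

3.879 × 10⁻⁵⁵ m³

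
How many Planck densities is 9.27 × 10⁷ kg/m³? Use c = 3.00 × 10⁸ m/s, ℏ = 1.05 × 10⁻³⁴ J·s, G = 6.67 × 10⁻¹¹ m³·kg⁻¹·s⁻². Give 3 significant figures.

Planck density: ρ_P = c⁵/(ℏG²) = 5.20 × 10⁹⁶ kg/m³.
9.27 × 10⁷ / 5.20 × 10⁹⁶ = 1.78 × 10⁻⁸⁹

1.78 × 10⁻⁸⁹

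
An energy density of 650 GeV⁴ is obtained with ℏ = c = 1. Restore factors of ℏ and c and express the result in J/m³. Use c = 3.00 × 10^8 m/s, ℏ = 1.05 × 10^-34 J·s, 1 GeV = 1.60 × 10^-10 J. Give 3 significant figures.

1.36 × 10^40 J/m³

[E]/[L]³ = [E]⁴/(ℏc)³; restore (ℏc)⁻³.
1 GeV⁴ → 1/(ℏc)³ × (1 GeV in J)⁴ = 2.10 × 10^37 J/m³.
Result: 650 × 2.10 × 10^37 = 1.36 × 10^40 J/m³.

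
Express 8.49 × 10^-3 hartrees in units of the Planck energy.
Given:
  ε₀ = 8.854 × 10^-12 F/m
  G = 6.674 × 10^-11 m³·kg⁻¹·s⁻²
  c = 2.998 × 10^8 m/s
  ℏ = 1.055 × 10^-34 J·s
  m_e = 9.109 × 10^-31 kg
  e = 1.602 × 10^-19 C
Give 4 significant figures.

1.889 × 10^-29

hartree: E_h = m_e e⁴/(4πε₀ℏ)² = 4.354 × 10^-18 J
Planck energy: E_P = √(ℏc⁵/G) = 1.957 × 10^9 J
8.49 × 10^-3 × 4.354 × 10^-18 / 1.957 × 10^9 = 1.889 × 10^-29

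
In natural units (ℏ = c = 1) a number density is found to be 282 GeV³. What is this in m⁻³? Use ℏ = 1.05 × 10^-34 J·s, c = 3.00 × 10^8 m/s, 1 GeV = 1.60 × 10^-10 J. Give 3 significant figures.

3.70 × 10^49 m⁻³

Number density is [L]⁻³ = [E]³/(ℏc)³.
1 GeV³ → 1/(ℏc)³ × (1 GeV in J)³ = 1.31 × 10^47 m⁻³.
Result: 282 × 1.31 × 10^47 = 3.70 × 10^49 m⁻³.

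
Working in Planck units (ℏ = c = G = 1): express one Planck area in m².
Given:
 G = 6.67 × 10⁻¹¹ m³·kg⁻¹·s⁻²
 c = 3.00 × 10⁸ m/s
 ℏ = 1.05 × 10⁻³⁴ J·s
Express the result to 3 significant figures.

2.59 × 10⁻⁷⁰ m²

Dimensional analysis gives A_P = ℏG/c³.
  = 7.00 × 10⁻⁴⁵ / 2.70 × 10²⁵
  = 2.59 × 10⁻⁷⁰ m²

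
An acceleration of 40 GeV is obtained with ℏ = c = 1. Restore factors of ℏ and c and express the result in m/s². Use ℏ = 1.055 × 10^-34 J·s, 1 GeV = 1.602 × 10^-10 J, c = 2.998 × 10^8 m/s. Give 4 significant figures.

1.821 × 10^34 m/s²

Acceleration is [L]/[T]² = c·[E]/ℏ.
1 GeV → c/ℏ × (1 GeV in J) = 4.552 × 10^32 m/s².
Result: 40 × 4.552 × 10^32 = 1.821 × 10^34 m/s².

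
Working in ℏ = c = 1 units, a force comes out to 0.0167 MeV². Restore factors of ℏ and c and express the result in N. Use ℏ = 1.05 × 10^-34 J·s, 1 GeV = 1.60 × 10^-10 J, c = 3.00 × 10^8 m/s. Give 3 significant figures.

0.0136 N

Force is [E]/[L] = [E]²/(ℏc); restore (ℏc)⁻¹.
1 GeV² → 1/(ℏc) × (1 GeV in J)² = 8.13 × 10^5 N.
Convert the energy scale: 0.0167 MeV² = 1.67 × 10^-8 GeV².
Result: 1.67 × 10^-8 × 8.13 × 10^5 = 0.0136 N.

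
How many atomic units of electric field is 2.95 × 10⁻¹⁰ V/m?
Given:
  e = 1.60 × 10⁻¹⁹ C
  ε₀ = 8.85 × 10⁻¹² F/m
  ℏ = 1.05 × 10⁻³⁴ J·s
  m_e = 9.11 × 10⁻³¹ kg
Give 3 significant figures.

atomic unit of electric field: E_au = E_h/(e a₀) = m_e²e⁵/((4πε₀)³ℏ⁴) = 5.20 × 10¹¹ V/m.
2.95 × 10⁻¹⁰ / 5.20 × 10¹¹ = 5.67 × 10⁻²²

5.67 × 10⁻²²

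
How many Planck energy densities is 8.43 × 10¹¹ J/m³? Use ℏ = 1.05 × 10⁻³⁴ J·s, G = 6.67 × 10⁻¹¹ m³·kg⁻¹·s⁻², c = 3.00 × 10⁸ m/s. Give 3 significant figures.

1.80 × 10⁻¹⁰²

Planck energy density: u_P = c⁷/(ℏG²) = 4.68 × 10¹¹³ J/m³.
8.43 × 10¹¹ / 4.68 × 10¹¹³ = 1.80 × 10⁻¹⁰²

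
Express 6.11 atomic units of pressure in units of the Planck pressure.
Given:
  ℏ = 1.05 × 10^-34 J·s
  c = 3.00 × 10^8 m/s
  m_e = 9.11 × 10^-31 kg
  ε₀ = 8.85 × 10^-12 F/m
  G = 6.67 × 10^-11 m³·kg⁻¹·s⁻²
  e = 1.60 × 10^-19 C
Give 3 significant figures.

3.93 × 10^-100

atomic unit of pressure: P_au = E_h/a₀³ = m_e⁴e¹⁰/((4πε₀)⁵ℏ⁸) = 3.01 × 10^13 Pa
Planck pressure: p_P = c⁷/(ℏG²) = 4.68 × 10^113 Pa
6.11 × 3.01 × 10^13 / 4.68 × 10^113 = 3.93 × 10^-100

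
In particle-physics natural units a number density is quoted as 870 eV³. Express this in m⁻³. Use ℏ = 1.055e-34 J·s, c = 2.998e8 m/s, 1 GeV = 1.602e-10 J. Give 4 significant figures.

Number density is [L]⁻³ = [E]³/(ℏc)³.
1 GeV³ → 1/(ℏc)³ × (1 GeV in J)³ = 1.299e47 m⁻³.
Convert the energy scale: 870 eV³ = 8.70e-25 GeV³.
Result: 8.70e-25 × 1.299e47 = 1.130e23 m⁻³.

1.130e23 m⁻³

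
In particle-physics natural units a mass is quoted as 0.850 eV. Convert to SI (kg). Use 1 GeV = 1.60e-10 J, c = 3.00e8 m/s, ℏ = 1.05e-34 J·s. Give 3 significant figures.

1.51e-36 kg

Mass is [E]/c²; divide by c².
1 GeV → 1/c² × (1 GeV in J) = 1.78e-27 kg.
Convert the energy scale: 0.850 eV = 8.50e-10 GeV.
Result: 8.50e-10 × 1.78e-27 = 1.51e-36 kg.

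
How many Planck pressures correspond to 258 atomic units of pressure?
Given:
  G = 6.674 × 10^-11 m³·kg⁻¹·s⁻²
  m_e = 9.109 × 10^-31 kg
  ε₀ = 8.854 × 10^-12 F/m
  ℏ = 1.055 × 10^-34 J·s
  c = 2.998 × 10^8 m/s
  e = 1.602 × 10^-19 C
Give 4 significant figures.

1.631 × 10^-98

atomic unit of pressure: P_au = E_h/a₀³ = m_e⁴e¹⁰/((4πε₀)⁵ℏ⁸) = 2.929 × 10^13 Pa
Planck pressure: p_P = c⁷/(ℏG²) = 4.632 × 10^113 Pa
258 × 2.929 × 10^13 / 4.632 × 10^113 = 1.631 × 10^-98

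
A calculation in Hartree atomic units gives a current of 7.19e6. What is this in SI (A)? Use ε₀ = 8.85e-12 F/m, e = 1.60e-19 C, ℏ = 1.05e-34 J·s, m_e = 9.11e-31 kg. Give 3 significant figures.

4.80e4 A

One atomic unit of electric current: I_au = e E_h/ℏ = m_e e⁵/((4πε₀)²ℏ³) = 6.67e-3 A.
7.19e6 × 6.67e-3 A = 4.80e4 A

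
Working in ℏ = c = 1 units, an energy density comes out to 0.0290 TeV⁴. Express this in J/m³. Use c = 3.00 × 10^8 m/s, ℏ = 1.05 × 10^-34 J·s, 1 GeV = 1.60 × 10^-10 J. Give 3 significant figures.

6.08 × 10^47 J/m³

[E]/[L]³ = [E]⁴/(ℏc)³; restore (ℏc)⁻³.
1 GeV⁴ → 1/(ℏc)³ × (1 GeV in J)⁴ = 2.10 × 10^37 J/m³.
Convert the energy scale: 0.0290 TeV⁴ = 2.90 × 10^10 GeV⁴.
Result: 2.90 × 10^10 × 2.10 × 10^37 = 6.08 × 10^47 J/m³.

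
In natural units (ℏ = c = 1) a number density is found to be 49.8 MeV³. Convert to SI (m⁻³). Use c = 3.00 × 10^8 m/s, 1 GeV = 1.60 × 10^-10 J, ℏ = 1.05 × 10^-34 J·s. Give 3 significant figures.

6.53 × 10^39 m⁻³

Number density is [L]⁻³ = [E]³/(ℏc)³.
1 GeV³ → 1/(ℏc)³ × (1 GeV in J)³ = 1.31 × 10^47 m⁻³.
Convert the energy scale: 49.8 MeV³ = 4.98 × 10^-8 GeV³.
Result: 4.98 × 10^-8 × 1.31 × 10^47 = 6.53 × 10^39 m⁻³.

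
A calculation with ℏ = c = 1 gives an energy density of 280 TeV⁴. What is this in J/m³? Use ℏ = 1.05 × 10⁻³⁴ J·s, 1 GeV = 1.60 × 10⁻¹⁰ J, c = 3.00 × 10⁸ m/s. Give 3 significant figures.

[E]/[L]³ = [E]⁴/(ℏc)³; restore (ℏc)⁻³.
1 GeV⁴ → 1/(ℏc)³ × (1 GeV in J)⁴ = 2.10 × 10³⁷ J/m³.
Convert the energy scale: 280 TeV⁴ = 2.80 × 10¹⁴ GeV⁴.
Result: 2.80 × 10¹⁴ × 2.10 × 10³⁷ = 5.87 × 10⁵¹ J/m³.

5.87 × 10⁵¹ J/m³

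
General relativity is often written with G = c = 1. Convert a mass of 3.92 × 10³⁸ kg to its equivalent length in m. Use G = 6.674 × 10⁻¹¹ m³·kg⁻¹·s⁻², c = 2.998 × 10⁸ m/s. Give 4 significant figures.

2.911 × 10¹¹ m

In G = c = 1 units mass has dimensions of length; the conversion factor is G/c².
3.92 × 10³⁸ kg × (G/c²) = 2.911 × 10¹¹ m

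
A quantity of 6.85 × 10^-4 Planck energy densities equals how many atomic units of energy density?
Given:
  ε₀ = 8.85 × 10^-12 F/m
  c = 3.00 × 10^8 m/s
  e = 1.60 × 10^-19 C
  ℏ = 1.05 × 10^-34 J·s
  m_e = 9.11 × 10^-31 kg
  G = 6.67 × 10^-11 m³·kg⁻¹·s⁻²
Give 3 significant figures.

Planck energy density: u_P = c⁷/(ℏG²) = 4.68 × 10^113 J/m³
atomic unit of energy density: u_au = E_h/a₀³ = m_e⁴e¹⁰/((4πε₀)⁵ℏ⁸) = 3.01 × 10^13 J/m³
6.85 × 10^-4 × 4.68 × 10^113 / 3.01 × 10^13 = 1.06 × 10^97

1.06 × 10^97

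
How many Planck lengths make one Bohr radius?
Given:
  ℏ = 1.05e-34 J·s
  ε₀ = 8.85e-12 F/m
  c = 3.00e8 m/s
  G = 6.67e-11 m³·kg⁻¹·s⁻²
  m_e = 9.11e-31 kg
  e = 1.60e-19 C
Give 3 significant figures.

3.26e24

Bohr radius: a₀ = 4πε₀ℏ²/(m_e e²) = 5.26e-11 m
Planck length: ℓ_P = √(ℏG/c³) = 1.61e-35 m
ratio = 5.26e-11 / 1.61e-35 = 3.26e24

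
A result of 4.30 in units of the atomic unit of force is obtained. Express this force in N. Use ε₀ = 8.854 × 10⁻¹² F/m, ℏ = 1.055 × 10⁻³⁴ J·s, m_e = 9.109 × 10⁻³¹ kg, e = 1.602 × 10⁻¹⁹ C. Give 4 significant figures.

3.534 × 10⁻⁷ N

One atomic unit of force: F_au = E_h/a₀ = m_e²e⁶/((4πε₀)³ℏ⁴) = 8.220 × 10⁻⁸ N.
4.30 × 8.220 × 10⁻⁸ N = 3.534 × 10⁻⁷ N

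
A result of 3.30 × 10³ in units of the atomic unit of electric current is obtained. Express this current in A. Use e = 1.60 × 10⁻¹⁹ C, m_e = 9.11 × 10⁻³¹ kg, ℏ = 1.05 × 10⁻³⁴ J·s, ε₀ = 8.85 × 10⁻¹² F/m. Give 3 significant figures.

One atomic unit of electric current: I_au = e E_h/ℏ = m_e e⁵/((4πε₀)²ℏ³) = 6.67 × 10⁻³ A.
3.30 × 10³ × 6.67 × 10⁻³ A = 22 A

22 A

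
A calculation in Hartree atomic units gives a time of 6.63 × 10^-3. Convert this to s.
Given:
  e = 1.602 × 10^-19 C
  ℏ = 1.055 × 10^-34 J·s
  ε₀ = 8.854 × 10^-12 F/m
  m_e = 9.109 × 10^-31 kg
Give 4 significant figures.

One atomic unit of time: τ_au = (4πε₀)²ℏ³/(m_e e⁴) = 2.423 × 10^-17 s.
6.63 × 10^-3 × 2.423 × 10^-17 s = 1.606 × 10^-19 s

1.606 × 10^-19 s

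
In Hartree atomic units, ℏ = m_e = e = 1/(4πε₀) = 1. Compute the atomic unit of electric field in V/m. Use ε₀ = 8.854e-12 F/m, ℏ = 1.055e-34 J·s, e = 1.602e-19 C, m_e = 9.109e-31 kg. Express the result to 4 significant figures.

5.131e11 V/m

The unique combination of the constants set to 1 with dimensions of electric field is E_au = E_h/(e a₀) = m_e²e⁵/((4πε₀)³ℏ⁴).
E_h = 4.354e-18 J
a₀ = 5.297e-11 m
E_h/(e·a₀) = 5.131e11 V/m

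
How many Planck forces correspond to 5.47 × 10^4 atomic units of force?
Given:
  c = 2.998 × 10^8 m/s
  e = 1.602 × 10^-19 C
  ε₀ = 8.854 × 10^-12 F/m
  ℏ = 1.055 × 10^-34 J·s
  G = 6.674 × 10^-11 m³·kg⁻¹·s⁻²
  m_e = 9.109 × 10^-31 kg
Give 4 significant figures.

3.715 × 10^-47

atomic unit of force: F_au = E_h/a₀ = m_e²e⁶/((4πε₀)³ℏ⁴) = 8.220 × 10^-8 N
Planck force: F_P = c⁴/G = 1.210 × 10^44 N
5.47 × 10^4 × 8.220 × 10^-8 / 1.210 × 10^44 = 3.715 × 10^-47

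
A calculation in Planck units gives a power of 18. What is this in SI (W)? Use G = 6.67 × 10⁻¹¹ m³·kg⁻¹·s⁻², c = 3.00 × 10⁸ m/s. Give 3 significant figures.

6.56 × 10⁵³ W

One Planck power: P_P = c⁵/G = 3.64 × 10⁵² W.
18 × 3.64 × 10⁵² W = 6.56 × 10⁵³ W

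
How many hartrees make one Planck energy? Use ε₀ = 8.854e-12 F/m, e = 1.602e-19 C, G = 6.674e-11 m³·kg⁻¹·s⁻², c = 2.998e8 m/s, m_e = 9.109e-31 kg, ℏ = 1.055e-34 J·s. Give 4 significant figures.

4.494e26

Planck energy: E_P = √(ℏc⁵/G) = 1.957e9 J
hartree: E_h = m_e e⁴/(4πε₀ℏ)² = 4.354e-18 J
ratio = 1.957e9 / 4.354e-18 = 4.494e26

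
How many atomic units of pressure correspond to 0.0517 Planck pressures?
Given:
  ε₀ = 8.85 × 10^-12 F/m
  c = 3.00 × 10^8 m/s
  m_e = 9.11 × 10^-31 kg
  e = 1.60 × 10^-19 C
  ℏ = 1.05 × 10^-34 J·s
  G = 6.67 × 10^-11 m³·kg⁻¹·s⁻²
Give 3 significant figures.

8.03 × 10^98

Planck pressure: p_P = c⁷/(ℏG²) = 4.68 × 10^113 Pa
atomic unit of pressure: P_au = E_h/a₀³ = m_e⁴e¹⁰/((4πε₀)⁵ℏ⁸) = 3.01 × 10^13 Pa
0.0517 × 4.68 × 10^113 / 3.01 × 10^13 = 8.03 × 10^98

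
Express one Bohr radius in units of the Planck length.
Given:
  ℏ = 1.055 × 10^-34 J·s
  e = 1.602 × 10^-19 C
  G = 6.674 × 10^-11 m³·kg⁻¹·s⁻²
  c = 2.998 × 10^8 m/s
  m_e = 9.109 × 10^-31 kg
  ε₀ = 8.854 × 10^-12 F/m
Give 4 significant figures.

3.277 × 10^24

Bohr radius: a₀ = 4πε₀ℏ²/(m_e e²) = 5.297 × 10^-11 m
Planck length: ℓ_P = √(ℏG/c³) = 1.616 × 10^-35 m
ratio = 5.297 × 10^-11 / 1.616 × 10^-35 = 3.277 × 10^24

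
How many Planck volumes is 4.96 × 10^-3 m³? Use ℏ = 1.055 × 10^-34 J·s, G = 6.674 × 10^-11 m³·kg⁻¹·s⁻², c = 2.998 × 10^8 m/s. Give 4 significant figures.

1.174 × 10^102

Planck volume: V_P = (ℏG/c³)^(3/2) = 4.224 × 10^-105 m³.
4.96 × 10^-3 / 4.224 × 10^-105 = 1.174 × 10^102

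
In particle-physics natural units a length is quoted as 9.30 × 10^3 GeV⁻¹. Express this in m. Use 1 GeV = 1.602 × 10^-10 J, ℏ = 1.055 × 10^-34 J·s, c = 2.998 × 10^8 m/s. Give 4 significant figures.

A length is [E]⁻¹ in ℏ=c=1; restore one factor of ℏc.
1 GeV⁻¹ → ℏc × (1 GeV in J)⁻¹ = 1.974 × 10^-16 m.
Result: 9.30 × 10^3 × 1.974 × 10^-16 = 1.836 × 10^-12 m.

1.836 × 10^-12 m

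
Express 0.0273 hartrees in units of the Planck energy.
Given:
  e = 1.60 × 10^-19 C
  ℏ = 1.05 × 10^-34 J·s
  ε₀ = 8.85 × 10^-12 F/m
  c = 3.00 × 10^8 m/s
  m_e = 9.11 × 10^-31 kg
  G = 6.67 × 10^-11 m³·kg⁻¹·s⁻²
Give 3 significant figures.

hartree: E_h = m_e e⁴/(4πε₀ℏ)² = 4.38 × 10^-18 J
Planck energy: E_P = √(ℏc⁵/G) = 1.96 × 10^9 J
0.0273 × 4.38 × 10^-18 / 1.96 × 10^9 = 6.11 × 10^-29

6.11 × 10^-29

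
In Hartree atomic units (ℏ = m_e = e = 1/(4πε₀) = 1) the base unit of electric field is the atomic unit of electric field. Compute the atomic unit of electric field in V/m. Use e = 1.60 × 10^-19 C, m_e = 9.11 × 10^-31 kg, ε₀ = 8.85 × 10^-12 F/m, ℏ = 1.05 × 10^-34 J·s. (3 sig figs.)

5.20 × 10^11 V/m

E_au = E_h/(e a₀) = m_e²e⁵/((4πε₀)³ℏ⁴)
E_h = 4.38 × 10^-18 J
a₀ = 5.26 × 10^-11 m
E_h/(e·a₀) = 5.20 × 10^11 V/m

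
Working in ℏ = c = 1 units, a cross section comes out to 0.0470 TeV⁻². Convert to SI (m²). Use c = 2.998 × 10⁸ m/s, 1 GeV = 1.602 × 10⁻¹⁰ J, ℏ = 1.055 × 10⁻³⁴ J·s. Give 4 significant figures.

1.832 × 10⁻³⁹ m²

Area is [L]² = [E]⁻²·(ℏc)²; restore (ℏc)².
1 GeV⁻² → (ℏc)² × (1 GeV in J)⁻² = 3.898 × 10⁻³² m².
Convert the energy scale: 0.0470 TeV⁻² = 4.70 × 10⁻⁸ GeV⁻².
Result: 4.70 × 10⁻⁸ × 3.898 × 10⁻³² = 1.832 × 10⁻³⁹ m².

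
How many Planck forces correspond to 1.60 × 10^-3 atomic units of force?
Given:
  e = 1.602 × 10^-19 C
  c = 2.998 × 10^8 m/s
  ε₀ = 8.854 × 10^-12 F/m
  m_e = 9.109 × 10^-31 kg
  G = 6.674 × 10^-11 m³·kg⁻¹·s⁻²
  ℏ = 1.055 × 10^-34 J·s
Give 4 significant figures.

atomic unit of force: F_au = E_h/a₀ = m_e²e⁶/((4πε₀)³ℏ⁴) = 8.220 × 10^-8 N
Planck force: F_P = c⁴/G = 1.210 × 10^44 N
1.60 × 10^-3 × 8.220 × 10^-8 / 1.210 × 10^44 = 1.087 × 10^-54

1.087 × 10^-54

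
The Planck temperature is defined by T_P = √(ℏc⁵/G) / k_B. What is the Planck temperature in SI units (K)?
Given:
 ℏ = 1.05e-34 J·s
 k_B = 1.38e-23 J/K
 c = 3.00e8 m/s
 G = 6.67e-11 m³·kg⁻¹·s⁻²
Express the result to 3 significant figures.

T_P = √(ℏc⁵/G) / k_B
  = √(3.83e18) × 7.25e22
  = 1.42e32 K

1.42e32 K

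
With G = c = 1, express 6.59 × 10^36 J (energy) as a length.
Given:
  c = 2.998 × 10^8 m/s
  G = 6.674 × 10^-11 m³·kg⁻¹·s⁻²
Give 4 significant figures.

5.444 × 10^-8 m

Energy → length via G/c⁴.
6.59 × 10^36 J × (G/c⁴) = 5.444 × 10^-8 m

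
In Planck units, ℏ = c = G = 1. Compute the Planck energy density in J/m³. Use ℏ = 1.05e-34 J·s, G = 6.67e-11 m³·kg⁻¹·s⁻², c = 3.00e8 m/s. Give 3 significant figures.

The unique combination of the constants set to 1 with dimensions of energy density is u_P = c⁷/(ℏG²).
  = 2.19e59 / 4.67e-55
  = 4.68e113 J/m³

4.68e113 J/m³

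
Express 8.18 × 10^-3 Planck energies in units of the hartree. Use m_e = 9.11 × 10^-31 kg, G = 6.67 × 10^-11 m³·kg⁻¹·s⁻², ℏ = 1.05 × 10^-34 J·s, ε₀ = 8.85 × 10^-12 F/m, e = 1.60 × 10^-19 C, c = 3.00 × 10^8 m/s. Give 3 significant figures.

3.65 × 10^24

Planck energy: E_P = √(ℏc⁵/G) = 1.96 × 10^9 J
hartree: E_h = m_e e⁴/(4πε₀ℏ)² = 4.38 × 10^-18 J
8.18 × 10^-3 × 1.96 × 10^9 / 4.38 × 10^-18 = 3.65 × 10^24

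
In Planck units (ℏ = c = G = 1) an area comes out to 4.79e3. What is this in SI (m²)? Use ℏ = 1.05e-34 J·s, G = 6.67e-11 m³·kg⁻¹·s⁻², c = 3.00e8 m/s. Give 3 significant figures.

1.24e-66 m²

One Planck area: A_P = ℏG/c³ = 2.59e-70 m².
4.79e3 × 2.59e-70 m² = 1.24e-66 m²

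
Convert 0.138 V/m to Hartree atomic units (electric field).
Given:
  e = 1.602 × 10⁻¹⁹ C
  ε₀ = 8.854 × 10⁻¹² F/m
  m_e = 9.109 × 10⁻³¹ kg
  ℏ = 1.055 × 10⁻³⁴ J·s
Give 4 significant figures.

atomic unit of electric field: E_au = E_h/(e a₀) = m_e²e⁵/((4πε₀)³ℏ⁴) = 5.131 × 10¹¹ V/m.
0.138 / 5.131 × 10¹¹ = 2.690 × 10⁻¹³

2.690 × 10⁻¹³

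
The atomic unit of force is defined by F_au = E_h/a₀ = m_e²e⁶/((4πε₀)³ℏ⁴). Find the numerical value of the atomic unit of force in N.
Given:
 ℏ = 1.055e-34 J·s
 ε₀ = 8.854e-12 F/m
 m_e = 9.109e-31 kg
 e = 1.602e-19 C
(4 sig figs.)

F_au = E_h/a₀ = m_e²e⁶/((4πε₀)³ℏ⁴)
E_h = 4.354e-18 J
a₀ = 5.297e-11 m
E_h/a₀ = 8.220e-8 N

8.220e-8 N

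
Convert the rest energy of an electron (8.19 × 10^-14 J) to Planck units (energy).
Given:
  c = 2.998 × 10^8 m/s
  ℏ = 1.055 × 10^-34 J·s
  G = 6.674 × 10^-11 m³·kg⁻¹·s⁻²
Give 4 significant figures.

4.186 × 10^-23

Planck energy: E_P = √(ℏc⁵/G) = 1.957 × 10^9 J.
8.19 × 10^-14 / 1.957 × 10^9 = 4.186 × 10^-23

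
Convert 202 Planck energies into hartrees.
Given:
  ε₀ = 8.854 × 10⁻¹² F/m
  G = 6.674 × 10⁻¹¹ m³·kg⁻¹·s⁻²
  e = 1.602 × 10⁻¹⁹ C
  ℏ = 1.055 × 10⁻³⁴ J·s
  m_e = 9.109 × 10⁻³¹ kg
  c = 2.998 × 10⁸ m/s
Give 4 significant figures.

9.077 × 10²⁸

Planck energy: E_P = √(ℏc⁵/G) = 1.957 × 10⁹ J
hartree: E_h = m_e e⁴/(4πε₀ℏ)² = 4.354 × 10⁻¹⁸ J
202 × 1.957 × 10⁹ / 4.354 × 10⁻¹⁸ = 9.077 × 10²⁸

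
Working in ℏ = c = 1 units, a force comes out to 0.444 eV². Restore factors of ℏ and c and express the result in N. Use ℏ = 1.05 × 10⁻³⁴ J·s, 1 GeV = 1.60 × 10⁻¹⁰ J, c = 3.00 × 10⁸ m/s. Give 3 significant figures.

3.61 × 10⁻¹³ N

Force is [E]/[L] = [E]²/(ℏc); restore (ℏc)⁻¹.
1 GeV² → 1/(ℏc) × (1 GeV in J)² = 8.13 × 10⁵ N.
Convert the energy scale: 0.444 eV² = 4.44 × 10⁻¹⁹ GeV².
Result: 4.44 × 10⁻¹⁹ × 8.13 × 10⁵ = 3.61 × 10⁻¹³ N.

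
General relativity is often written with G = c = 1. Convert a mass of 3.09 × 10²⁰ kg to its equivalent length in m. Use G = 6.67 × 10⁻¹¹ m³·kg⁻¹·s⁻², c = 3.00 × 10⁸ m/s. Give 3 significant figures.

2.29 × 10⁻⁷ m

In G = c = 1 units mass has dimensions of length; the conversion factor is G/c².
3.09 × 10²⁰ kg × (G/c²) = 2.29 × 10⁻⁷ m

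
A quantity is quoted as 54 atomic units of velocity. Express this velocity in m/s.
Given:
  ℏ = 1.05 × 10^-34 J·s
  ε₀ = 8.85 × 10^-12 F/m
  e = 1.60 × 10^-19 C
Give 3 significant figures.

1.18 × 10^8 m/s

One atomic unit of velocity: v_au = e²/(4πε₀ℏ) = 2.19 × 10^6 m/s.
54 × 2.19 × 10^6 m/s = 1.18 × 10^8 m/s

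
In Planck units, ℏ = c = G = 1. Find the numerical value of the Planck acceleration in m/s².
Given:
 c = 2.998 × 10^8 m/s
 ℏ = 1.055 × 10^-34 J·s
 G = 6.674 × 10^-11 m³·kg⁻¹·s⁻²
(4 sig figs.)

The unique combination of the constants set to 1 with dimensions of acceleration is a_P = √(c⁷/(ℏG)).
  = √(3.092 × 10^103)
  = 5.560 × 10^51 m/s²

5.560 × 10^51 m/s²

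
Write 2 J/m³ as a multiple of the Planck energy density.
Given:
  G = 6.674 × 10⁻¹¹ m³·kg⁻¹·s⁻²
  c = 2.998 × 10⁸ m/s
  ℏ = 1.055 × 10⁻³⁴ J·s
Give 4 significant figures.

Planck energy density: u_P = c⁷/(ℏG²) = 4.632 × 10¹¹³ J/m³.
2 / 4.632 × 10¹¹³ = 4.318 × 10⁻¹¹⁴

4.318 × 10⁻¹¹⁴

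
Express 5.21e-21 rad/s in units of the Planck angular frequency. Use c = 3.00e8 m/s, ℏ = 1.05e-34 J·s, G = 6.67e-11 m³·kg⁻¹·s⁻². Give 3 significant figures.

2.80e-64

Planck angular frequency: ω_P = √(c⁵/(ℏG)) = 1.86e43 rad/s.
5.21e-21 / 1.86e43 = 2.80e-64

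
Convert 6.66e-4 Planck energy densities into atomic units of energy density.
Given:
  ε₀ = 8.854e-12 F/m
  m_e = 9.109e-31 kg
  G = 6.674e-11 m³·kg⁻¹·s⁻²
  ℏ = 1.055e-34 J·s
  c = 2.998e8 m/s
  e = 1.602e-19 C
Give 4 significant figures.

Planck energy density: u_P = c⁷/(ℏG²) = 4.632e113 J/m³
atomic unit of energy density: u_au = E_h/a₀³ = m_e⁴e¹⁰/((4πε₀)⁵ℏ⁸) = 2.929e13 J/m³
6.66e-4 × 4.632e113 / 2.929e13 = 1.053e97

1.053e97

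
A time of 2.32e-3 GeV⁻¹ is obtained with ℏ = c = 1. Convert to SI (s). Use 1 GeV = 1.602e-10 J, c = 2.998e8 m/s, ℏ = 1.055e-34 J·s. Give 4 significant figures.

1.528e-27 s

A time is [E]⁻¹ in ℏ=c=1; restore one factor of ℏ.
1 GeV⁻¹ → ℏ × (1 GeV in J)⁻¹ = 6.586e-25 s.
Result: 2.32e-3 × 6.586e-25 = 1.528e-27 s.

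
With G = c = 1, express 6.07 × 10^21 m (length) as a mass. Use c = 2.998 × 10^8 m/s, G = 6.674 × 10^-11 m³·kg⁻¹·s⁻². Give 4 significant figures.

Length → mass via c²/G.
6.07 × 10^21 m × (c²/G) = 8.175 × 10^48 kg

8.175 × 10^48 kg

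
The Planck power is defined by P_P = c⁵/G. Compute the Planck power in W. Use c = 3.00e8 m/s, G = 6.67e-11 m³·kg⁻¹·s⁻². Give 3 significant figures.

P_P = c⁵/G
  = 2.43e42 / 6.67e-11
  = 3.64e52 W

3.64e52 W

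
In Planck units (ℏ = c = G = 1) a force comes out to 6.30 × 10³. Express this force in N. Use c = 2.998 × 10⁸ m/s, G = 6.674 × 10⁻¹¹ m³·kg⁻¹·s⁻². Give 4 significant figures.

One Planck force: F_P = c⁴/G = 1.210 × 10⁴⁴ N.
6.30 × 10³ × 1.210 × 10⁴⁴ N = 7.626 × 10⁴⁷ N

7.626 × 10⁴⁷ N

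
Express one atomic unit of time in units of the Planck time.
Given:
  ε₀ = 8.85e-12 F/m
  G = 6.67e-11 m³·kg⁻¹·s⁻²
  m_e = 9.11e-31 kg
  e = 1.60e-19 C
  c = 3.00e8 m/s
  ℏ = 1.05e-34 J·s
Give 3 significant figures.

4.47e26

atomic unit of time: τ_au = (4πε₀)²ℏ³/(m_e e⁴) = 2.40e-17 s
Planck time: t_P = √(ℏG/c⁵) = 5.37e-44 s
ratio = 2.40e-17 / 5.37e-44 = 4.47e26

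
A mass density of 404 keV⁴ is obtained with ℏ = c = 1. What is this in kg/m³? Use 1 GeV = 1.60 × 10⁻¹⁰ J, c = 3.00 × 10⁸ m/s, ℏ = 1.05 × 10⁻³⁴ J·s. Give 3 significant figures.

0.0941 kg/m³

Mass density is [E]/(c²[L]³) = [E]⁴/(ℏ³c⁵).
1 GeV⁴ → 1/(ℏ³c⁵) × (1 GeV in J)⁴ = 2.33 × 10²⁰ kg/m³.
Convert the energy scale: 404 keV⁴ = 4.04 × 10⁻²² GeV⁴.
Result: 4.04 × 10⁻²² × 2.33 × 10²⁰ = 0.0941 kg/m³.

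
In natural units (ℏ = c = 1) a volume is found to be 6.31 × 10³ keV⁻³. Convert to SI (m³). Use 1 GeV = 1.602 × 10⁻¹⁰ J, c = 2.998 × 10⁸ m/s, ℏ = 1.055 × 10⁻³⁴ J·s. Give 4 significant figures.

Volume is [L]³ = [E]⁻³·(ℏc)³.
1 GeV⁻³ → (ℏc)³ × (1 GeV in J)⁻³ = 7.696 × 10⁻⁴⁸ m³.
Convert the energy scale: 6.31 × 10³ keV⁻³ = 6.31 × 10²¹ GeV⁻³.
Result: 6.31 × 10²¹ × 7.696 × 10⁻⁴⁸ = 4.856 × 10⁻²⁶ m³.

4.856 × 10⁻²⁶ m³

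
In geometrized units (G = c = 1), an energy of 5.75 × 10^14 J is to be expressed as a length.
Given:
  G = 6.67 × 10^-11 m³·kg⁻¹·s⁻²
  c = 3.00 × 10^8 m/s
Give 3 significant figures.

4.73 × 10^-30 m

Energy → length via G/c⁴.
5.75 × 10^14 J × (G/c⁴) = 4.73 × 10^-30 m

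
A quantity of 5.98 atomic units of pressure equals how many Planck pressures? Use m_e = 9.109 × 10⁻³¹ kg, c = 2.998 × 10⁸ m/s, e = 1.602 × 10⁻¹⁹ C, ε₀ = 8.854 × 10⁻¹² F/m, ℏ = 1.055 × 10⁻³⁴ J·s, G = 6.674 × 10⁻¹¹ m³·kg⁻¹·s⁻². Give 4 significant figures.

3.781 × 10⁻¹⁰⁰

atomic unit of pressure: P_au = E_h/a₀³ = m_e⁴e¹⁰/((4πε₀)⁵ℏ⁸) = 2.929 × 10¹³ Pa
Planck pressure: p_P = c⁷/(ℏG²) = 4.632 × 10¹¹³ Pa
5.98 × 2.929 × 10¹³ / 4.632 × 10¹¹³ = 3.781 × 10⁻¹⁰⁰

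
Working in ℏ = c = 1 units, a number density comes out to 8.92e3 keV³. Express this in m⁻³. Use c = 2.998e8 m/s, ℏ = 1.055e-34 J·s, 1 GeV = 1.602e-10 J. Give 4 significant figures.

1.159e33 m⁻³

Number density is [L]⁻³ = [E]³/(ℏc)³.
1 GeV³ → 1/(ℏc)³ × (1 GeV in J)³ = 1.299e47 m⁻³.
Convert the energy scale: 8.92e3 keV³ = 8.92e-15 GeV³.
Result: 8.92e-15 × 1.299e47 = 1.159e33 m⁻³.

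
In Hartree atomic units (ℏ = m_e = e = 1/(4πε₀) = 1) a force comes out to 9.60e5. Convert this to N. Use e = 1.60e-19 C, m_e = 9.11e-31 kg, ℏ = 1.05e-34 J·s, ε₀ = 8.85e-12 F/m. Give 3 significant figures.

One atomic unit of force: F_au = E_h/a₀ = m_e²e⁶/((4πε₀)³ℏ⁴) = 8.33e-8 N.
9.60e5 × 8.33e-8 N = 0.0799 N

0.0799 N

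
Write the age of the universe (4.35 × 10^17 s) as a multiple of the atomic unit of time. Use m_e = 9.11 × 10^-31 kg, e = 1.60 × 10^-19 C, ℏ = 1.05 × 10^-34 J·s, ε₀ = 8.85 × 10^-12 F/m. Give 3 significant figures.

1.81 × 10^34

atomic unit of time: τ_au = (4πε₀)²ℏ³/(m_e e⁴) = 2.40 × 10^-17 s.
4.35 × 10^17 / 2.40 × 10^-17 = 1.81 × 10^34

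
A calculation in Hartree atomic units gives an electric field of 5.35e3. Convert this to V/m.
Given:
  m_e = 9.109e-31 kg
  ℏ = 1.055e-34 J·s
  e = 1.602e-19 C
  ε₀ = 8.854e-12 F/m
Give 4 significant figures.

One atomic unit of electric field: E_au = E_h/(e a₀) = m_e²e⁵/((4πε₀)³ℏ⁴) = 5.131e11 V/m.
5.35e3 × 5.131e11 V/m = 2.745e15 V/m

2.745e15 V/m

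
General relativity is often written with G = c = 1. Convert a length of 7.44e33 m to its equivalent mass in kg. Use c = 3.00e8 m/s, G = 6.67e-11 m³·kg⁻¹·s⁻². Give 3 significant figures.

1.00e61 kg

Length → mass via c²/G.
7.44e33 m × (c²/G) = 1.00e61 kg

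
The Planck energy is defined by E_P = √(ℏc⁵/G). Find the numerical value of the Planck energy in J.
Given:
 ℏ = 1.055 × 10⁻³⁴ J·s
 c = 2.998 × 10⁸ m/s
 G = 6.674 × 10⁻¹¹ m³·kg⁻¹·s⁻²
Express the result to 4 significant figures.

1.957 × 10⁹ J

E_P = √(ℏc⁵/G)
  = √(3.828 × 10¹⁸)
  = 1.957 × 10⁹ J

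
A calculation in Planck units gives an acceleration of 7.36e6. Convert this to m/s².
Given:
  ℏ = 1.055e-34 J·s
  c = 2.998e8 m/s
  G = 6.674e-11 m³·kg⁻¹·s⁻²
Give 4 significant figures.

4.092e58 m/s²

One Planck acceleration: a_P = √(c⁷/(ℏG)) = 5.560e51 m/s².
7.36e6 × 5.560e51 m/s² = 4.092e58 m/s²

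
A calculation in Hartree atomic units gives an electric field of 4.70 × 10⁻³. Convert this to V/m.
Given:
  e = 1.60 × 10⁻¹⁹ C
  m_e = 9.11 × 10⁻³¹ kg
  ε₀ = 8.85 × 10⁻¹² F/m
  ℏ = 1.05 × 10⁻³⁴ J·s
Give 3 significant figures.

2.45 × 10⁹ V/m

One atomic unit of electric field: E_au = E_h/(e a₀) = m_e²e⁵/((4πε₀)³ℏ⁴) = 5.20 × 10¹¹ V/m.
4.70 × 10⁻³ × 5.20 × 10¹¹ V/m = 2.45 × 10⁹ V/m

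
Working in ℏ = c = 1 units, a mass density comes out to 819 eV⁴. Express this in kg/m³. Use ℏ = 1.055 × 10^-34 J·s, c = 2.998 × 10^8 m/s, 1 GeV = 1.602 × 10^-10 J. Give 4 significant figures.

Mass density is [E]/(c²[L]³) = [E]⁴/(ℏ³c⁵).
1 GeV⁴ → 1/(ℏ³c⁵) × (1 GeV in J)⁴ = 2.316 × 10^20 kg/m³.
Convert the energy scale: 819 eV⁴ = 8.19 × 10^-34 GeV⁴.
Result: 8.19 × 10^-34 × 2.316 × 10^20 = 1.897 × 10^-13 kg/m³.

1.897 × 10^-13 kg/m³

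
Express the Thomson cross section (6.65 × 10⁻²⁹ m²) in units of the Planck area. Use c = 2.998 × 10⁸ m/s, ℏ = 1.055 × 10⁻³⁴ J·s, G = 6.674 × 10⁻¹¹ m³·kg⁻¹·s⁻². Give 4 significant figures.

2.545 × 10⁴¹

Planck area: A_P = ℏG/c³ = 2.613 × 10⁻⁷⁰ m².
6.65 × 10⁻²⁹ / 2.613 × 10⁻⁷⁰ = 2.545 × 10⁴¹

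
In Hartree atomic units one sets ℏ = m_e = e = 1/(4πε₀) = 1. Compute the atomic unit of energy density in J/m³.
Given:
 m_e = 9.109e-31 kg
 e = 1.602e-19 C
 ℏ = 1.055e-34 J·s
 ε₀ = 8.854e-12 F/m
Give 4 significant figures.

u_au = E_h/a₀³ = m_e⁴e¹⁰/((4πε₀)⁵ℏ⁸)
E_h = 4.354e-18 J
a₀ = 5.297e-11 m
E_h/a₀³ = 2.929e13 J/m³

2.929e13 J/m³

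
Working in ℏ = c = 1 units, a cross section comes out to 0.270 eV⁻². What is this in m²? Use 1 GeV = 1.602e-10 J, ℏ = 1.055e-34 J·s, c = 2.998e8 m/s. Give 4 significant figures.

Area is [L]² = [E]⁻²·(ℏc)²; restore (ℏc)².
1 GeV⁻² → (ℏc)² × (1 GeV in J)⁻² = 3.898e-32 m².
Convert the energy scale: 0.270 eV⁻² = 2.70e17 GeV⁻².
Result: 2.70e17 × 3.898e-32 = 1.052e-14 m².

1.052e-14 m²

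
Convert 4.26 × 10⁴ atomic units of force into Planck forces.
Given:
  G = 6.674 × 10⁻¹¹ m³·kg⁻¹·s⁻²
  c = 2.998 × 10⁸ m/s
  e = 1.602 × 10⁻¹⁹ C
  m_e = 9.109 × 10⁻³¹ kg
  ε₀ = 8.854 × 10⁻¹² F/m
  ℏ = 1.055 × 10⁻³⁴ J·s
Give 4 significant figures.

2.893 × 10⁻⁴⁷

atomic unit of force: F_au = E_h/a₀ = m_e²e⁶/((4πε₀)³ℏ⁴) = 8.220 × 10⁻⁸ N
Planck force: F_P = c⁴/G = 1.210 × 10⁴⁴ N
4.26 × 10⁴ × 8.220 × 10⁻⁸ / 1.210 × 10⁴⁴ = 2.893 × 10⁻⁴⁷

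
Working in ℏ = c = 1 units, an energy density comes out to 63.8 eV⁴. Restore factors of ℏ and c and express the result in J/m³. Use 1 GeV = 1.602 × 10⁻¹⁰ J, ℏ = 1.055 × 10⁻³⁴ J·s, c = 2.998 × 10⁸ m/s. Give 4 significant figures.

1.328 × 10³ J/m³

[E]/[L]³ = [E]⁴/(ℏc)³; restore (ℏc)⁻³.
1 GeV⁴ → 1/(ℏc)³ × (1 GeV in J)⁴ = 2.082 × 10³⁷ J/m³.
Convert the energy scale: 63.8 eV⁴ = 6.38 × 10⁻³⁵ GeV⁴.
Result: 6.38 × 10⁻³⁵ × 2.082 × 10³⁷ = 1.328 × 10³ J/m³.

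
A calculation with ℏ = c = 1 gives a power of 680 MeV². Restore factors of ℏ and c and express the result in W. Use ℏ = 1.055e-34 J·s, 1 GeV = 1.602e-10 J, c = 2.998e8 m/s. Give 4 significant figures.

1.654e11 W

Power is [E]/[T] = [E]²/ℏ.
1 GeV² → 1/ℏ × (1 GeV in J)² = 2.433e14 W.
Convert the energy scale: 680 MeV² = 6.80e-4 GeV².
Result: 6.80e-4 × 2.433e14 = 1.654e11 W.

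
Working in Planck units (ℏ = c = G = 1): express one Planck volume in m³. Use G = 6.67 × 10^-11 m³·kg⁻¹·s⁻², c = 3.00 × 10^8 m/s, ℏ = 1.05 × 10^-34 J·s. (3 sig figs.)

The unique combination of the constants set to 1 with dimensions of volume is V_P = (ℏG/c³)^(3/2).
  = √(1.75 × 10^-209)
  = 4.18 × 10^-105 m³

4.18 × 10^-105 m³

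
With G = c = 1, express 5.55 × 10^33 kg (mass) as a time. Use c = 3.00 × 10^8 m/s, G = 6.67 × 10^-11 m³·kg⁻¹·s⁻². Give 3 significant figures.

0.0137 s

Mass → time via G/c³.
5.55 × 10^33 kg × (G/c³) = 0.0137 s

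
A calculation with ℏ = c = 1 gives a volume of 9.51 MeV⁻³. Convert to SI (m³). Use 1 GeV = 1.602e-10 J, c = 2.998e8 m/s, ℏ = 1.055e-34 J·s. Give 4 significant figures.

7.319e-38 m³

Volume is [L]³ = [E]⁻³·(ℏc)³.
1 GeV⁻³ → (ℏc)³ × (1 GeV in J)⁻³ = 7.696e-48 m³.
Convert the energy scale: 9.51 MeV⁻³ = 9.51e9 GeV⁻³.
Result: 9.51e9 × 7.696e-48 = 7.319e-38 m³.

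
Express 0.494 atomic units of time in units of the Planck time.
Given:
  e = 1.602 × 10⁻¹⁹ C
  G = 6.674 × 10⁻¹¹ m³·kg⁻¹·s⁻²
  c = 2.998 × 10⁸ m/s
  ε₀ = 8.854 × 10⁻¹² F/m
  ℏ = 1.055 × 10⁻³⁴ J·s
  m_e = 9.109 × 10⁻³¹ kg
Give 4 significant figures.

2.220 × 10²⁶

atomic unit of time: τ_au = (4πε₀)²ℏ³/(m_e e⁴) = 2.423 × 10⁻¹⁷ s
Planck time: t_P = √(ℏG/c⁵) = 5.392 × 10⁻⁴⁴ s
0.494 × 2.423 × 10⁻¹⁷ / 5.392 × 10⁻⁴⁴ = 2.220 × 10²⁶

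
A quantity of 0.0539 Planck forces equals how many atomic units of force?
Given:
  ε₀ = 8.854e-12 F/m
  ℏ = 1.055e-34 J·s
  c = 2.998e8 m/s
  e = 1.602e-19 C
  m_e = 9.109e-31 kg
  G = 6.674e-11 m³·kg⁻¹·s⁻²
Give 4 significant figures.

Planck force: F_P = c⁴/G = 1.210e44 N
atomic unit of force: F_au = E_h/a₀ = m_e²e⁶/((4πε₀)³ℏ⁴) = 8.220e-8 N
0.0539 × 1.210e44 / 8.220e-8 = 7.937e49

7.937e49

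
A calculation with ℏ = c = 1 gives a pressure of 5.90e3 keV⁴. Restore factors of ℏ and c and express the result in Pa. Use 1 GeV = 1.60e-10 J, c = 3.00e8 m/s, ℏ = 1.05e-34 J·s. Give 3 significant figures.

1.24e17 Pa

Pressure is [E]/[L]³ = [E]⁴/(ℏc)³.
1 GeV⁴ → 1/(ℏc)³ × (1 GeV in J)⁴ = 2.10e37 Pa.
Convert the energy scale: 5.90e3 keV⁴ = 5.90e-21 GeV⁴.
Result: 5.90e-21 × 2.10e37 = 1.24e17 Pa.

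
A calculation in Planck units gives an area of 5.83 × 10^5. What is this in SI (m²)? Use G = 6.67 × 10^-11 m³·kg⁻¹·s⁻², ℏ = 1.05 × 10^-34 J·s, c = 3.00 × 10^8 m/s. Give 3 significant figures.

One Planck area: A_P = ℏG/c³ = 2.59 × 10^-70 m².
5.83 × 10^5 × 2.59 × 10^-70 m² = 1.51 × 10^-64 m²

1.51 × 10^-64 m²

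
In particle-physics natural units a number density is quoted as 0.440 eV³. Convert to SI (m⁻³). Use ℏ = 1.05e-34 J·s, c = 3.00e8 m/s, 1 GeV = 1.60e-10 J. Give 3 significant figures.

Number density is [L]⁻³ = [E]³/(ℏc)³.
1 GeV³ → 1/(ℏc)³ × (1 GeV in J)³ = 1.31e47 m⁻³.
Convert the energy scale: 0.440 eV³ = 4.40e-28 GeV³.
Result: 4.40e-28 × 1.31e47 = 5.77e19 m⁻³.

5.77e19 m⁻³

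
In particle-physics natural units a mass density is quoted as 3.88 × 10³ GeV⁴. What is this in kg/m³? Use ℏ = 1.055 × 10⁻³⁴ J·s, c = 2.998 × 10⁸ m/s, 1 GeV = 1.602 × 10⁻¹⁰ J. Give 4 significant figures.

8.986 × 10²³ kg/m³

Mass density is [E]/(c²[L]³) = [E]⁴/(ℏ³c⁵).
1 GeV⁴ → 1/(ℏ³c⁵) × (1 GeV in J)⁴ = 2.316 × 10²⁰ kg/m³.
Result: 3.88 × 10³ × 2.316 × 10²⁰ = 8.986 × 10²³ kg/m³.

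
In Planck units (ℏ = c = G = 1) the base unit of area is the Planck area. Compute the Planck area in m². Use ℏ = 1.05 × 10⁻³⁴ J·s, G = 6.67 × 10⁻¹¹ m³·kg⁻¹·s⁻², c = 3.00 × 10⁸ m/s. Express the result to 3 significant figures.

A_P = ℏG/c³
  = 7.00 × 10⁻⁴⁵ / 2.70 × 10²⁵
  = 2.59 × 10⁻⁷⁰ m²

2.59 × 10⁻⁷⁰ m²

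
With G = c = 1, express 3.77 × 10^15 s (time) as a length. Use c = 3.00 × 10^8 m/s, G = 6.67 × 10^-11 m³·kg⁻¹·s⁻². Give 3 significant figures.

1.13 × 10^24 m

Time → length via c.
3.77 × 10^15 s × (c) = 1.13 × 10^24 m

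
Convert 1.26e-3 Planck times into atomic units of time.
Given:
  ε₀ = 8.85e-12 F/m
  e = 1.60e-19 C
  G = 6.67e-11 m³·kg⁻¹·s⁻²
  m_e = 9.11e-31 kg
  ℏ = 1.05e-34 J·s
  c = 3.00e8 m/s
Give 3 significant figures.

Planck time: t_P = √(ℏG/c⁵) = 5.37e-44 s
atomic unit of time: τ_au = (4πε₀)²ℏ³/(m_e e⁴) = 2.40e-17 s
1.26e-3 × 5.37e-44 / 2.40e-17 = 2.82e-30

2.82e-30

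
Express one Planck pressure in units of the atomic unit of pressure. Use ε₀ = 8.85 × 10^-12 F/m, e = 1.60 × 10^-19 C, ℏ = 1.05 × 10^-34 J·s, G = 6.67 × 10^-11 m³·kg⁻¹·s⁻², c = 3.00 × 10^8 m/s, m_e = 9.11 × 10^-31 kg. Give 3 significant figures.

1.55 × 10^100

Planck pressure: p_P = c⁷/(ℏG²) = 4.68 × 10^113 Pa
atomic unit of pressure: P_au = E_h/a₀³ = m_e⁴e¹⁰/((4πε₀)⁵ℏ⁸) = 3.01 × 10^13 Pa
ratio = 4.68 × 10^113 / 3.01 × 10^13 = 1.55 × 10^100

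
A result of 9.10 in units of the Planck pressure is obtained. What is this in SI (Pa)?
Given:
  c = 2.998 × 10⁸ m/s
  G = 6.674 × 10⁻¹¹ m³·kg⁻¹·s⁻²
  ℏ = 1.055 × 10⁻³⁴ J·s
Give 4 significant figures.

One Planck pressure: p_P = c⁷/(ℏG²) = 4.632 × 10¹¹³ Pa.
9.10 × 4.632 × 10¹¹³ Pa = 4.215 × 10¹¹⁴ Pa

4.215 × 10¹¹⁴ Pa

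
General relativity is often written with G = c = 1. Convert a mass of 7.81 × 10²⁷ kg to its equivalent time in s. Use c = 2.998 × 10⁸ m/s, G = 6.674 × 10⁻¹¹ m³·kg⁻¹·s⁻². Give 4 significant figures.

Mass → time via G/c³.
7.81 × 10²⁷ kg × (G/c³) = 1.934 × 10⁻⁸ s

1.934 × 10⁻⁸ s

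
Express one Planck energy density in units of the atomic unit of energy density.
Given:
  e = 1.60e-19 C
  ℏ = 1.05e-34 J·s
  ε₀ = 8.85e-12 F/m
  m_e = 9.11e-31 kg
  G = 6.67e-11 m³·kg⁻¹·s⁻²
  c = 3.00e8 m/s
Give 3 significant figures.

Planck energy density: u_P = c⁷/(ℏG²) = 4.68e113 J/m³
atomic unit of energy density: u_au = E_h/a₀³ = m_e⁴e¹⁰/((4πε₀)⁵ℏ⁸) = 3.01e13 J/m³
ratio = 4.68e113 / 3.01e13 = 1.55e100

1.55e100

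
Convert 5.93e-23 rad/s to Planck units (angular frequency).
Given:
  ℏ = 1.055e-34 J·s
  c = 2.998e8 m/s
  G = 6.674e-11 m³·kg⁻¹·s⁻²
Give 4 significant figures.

Planck angular frequency: ω_P = √(c⁵/(ℏG)) = 1.855e43 rad/s.
5.93e-23 / 1.855e43 = 3.197e-66

3.197e-66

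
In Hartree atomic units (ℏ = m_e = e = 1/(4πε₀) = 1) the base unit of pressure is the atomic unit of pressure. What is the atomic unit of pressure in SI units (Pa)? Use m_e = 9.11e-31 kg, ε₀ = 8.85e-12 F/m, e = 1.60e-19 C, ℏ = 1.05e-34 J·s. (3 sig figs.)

P_au = E_h/a₀³ = m_e⁴e¹⁰/((4πε₀)⁵ℏ⁸)
E_h = 4.38e-18 J
a₀ = 5.26e-11 m
E_h/a₀³ = 3.01e13 Pa

3.01e13 Pa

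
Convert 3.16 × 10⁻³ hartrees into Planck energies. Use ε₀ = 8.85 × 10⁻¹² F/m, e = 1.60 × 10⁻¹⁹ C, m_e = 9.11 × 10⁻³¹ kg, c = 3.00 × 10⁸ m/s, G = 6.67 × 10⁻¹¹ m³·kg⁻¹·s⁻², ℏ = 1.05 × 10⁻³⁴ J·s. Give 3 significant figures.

hartree: E_h = m_e e⁴/(4πε₀ℏ)² = 4.38 × 10⁻¹⁸ J
Planck energy: E_P = √(ℏc⁵/G) = 1.96 × 10⁹ J
3.16 × 10⁻³ × 4.38 × 10⁻¹⁸ / 1.96 × 10⁹ = 7.07 × 10⁻³⁰

7.07 × 10⁻³⁰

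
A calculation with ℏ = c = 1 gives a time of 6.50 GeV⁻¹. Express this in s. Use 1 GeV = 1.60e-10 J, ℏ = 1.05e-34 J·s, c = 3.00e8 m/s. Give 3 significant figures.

4.27e-24 s

A time is [E]⁻¹ in ℏ=c=1; restore one factor of ℏ.
1 GeV⁻¹ → ℏ × (1 GeV in J)⁻¹ = 6.56e-25 s.
Result: 6.50 × 6.56e-25 = 4.27e-24 s.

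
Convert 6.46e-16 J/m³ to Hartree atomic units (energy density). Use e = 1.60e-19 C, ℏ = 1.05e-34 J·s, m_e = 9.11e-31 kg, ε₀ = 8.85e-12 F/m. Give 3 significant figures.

atomic unit of energy density: u_au = E_h/a₀³ = m_e⁴e¹⁰/((4πε₀)⁵ℏ⁸) = 3.01e13 J/m³.
6.46e-16 / 3.01e13 = 2.14e-29

2.14e-29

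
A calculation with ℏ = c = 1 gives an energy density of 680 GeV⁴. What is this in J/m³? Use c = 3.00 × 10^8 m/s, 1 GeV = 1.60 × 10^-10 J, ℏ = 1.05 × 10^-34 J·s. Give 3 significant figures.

[E]/[L]³ = [E]⁴/(ℏc)³; restore (ℏc)⁻³.
1 GeV⁴ → 1/(ℏc)³ × (1 GeV in J)⁴ = 2.10 × 10^37 J/m³.
Result: 680 × 2.10 × 10^37 = 1.43 × 10^40 J/m³.

1.43 × 10^40 J/m³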